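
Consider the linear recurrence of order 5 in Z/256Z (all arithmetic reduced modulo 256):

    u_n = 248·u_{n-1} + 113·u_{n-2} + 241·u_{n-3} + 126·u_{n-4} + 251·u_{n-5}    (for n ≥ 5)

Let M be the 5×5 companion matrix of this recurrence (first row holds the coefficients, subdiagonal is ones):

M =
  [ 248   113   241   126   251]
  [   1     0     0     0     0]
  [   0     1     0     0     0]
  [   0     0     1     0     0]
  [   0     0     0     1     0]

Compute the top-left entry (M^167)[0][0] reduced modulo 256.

56

(M^167)[0][0] is the top entry after applying M 167 times to the unit state (1, 0, 0, 0, 0). Equivalently it is h_{171} for the auxiliary sequence (h_n) obeying the same recurrence with h_4 = 1 and h_i = 0 for 0 ≤ i < 4:
h_5 = 248·1 + 113·0 + 241·0 + 126·0 + 251·0 = 248
h_6 = 248·248 + 113·1 + 241·0 + 126·0 + 251·0 = 177
h_7 = 248·177 + 113·248 + 241·1 + 126·0 + 251·0 = 225
h_8 = 248·225 + 113·177 + 241·248 + 126·1 + 251·0 = 15
h_9 = 248·15 + 113·225 + 241·177 + 126·248 + 251·1 = 133
h_10 = 248·133 + 113·15 + 241·225 + 126·177 + 251·248 = 142
Continuing the recurrence:
  h_11 = 173;  h_12 = 120;  h_13 = 118;  h_14 = 112;  h_15 = 238;  h_16 = 197
  h_17 = 18;  h_18 = 69;  h_19 = 51;  h_20 = 31;  h_21 = 131;  h_22 = 54
  h_23 = 19;  h_24 = 212;  h_25 = 120;  h_26 = 188;  h_27 = 248;  h_28 = 45
  h_29 = 248;  h_30 = 197;  h_31 = 17;  h_32 = 51;  h_33 = 141;  h_34 = 58
  h_35 = 245;  h_36 = 116;  h_37 = 134;  h_38 = 116;  h_39 = 46;  h_40 = 57
  h_41 = 106;  h_42 = 161;  h_43 = 203;  h_44 = 171;  h_45 = 227;  h_46 = 170
  h_47 = 163;  h_48 = 216;  h_49 = 160;  h_50 = 8;  h_51 = 160;  h_52 = 73
  h_53 = 104;  h_54 = 105;  h_55 = 241;  h_56 = 135;  h_57 = 197;  h_58 = 246
  h_59 = 237;  h_60 = 96;  h_61 = 134;  h_62 = 136;  h_63 = 30;  h_64 = 221
  h_65 = 114;  h_66 = 141;  h_67 = 19;  h_68 = 39;  h_69 = 179;  h_70 = 174
  h_71 = 227;  h_72 = 12;  h_73 = 248;  h_74 = 100;  h_75 = 248;  h_76 = 85
  h_77 = 200;  h_78 = 29;  h_79 = 129;  h_80 = 11;  h_81 = 173;  h_82 = 66
  h_83 = 149;  h_84 = 60;  h_85 = 246;  h_86 = 44;  h_87 = 190;  h_88 = 177
  h_89 = 170;  h_90 = 137;  h_91 = 11;  h_92 = 147;  h_93 = 115;  h_94 = 194
  h_95 = 211;  h_96 = 112;  h_97 = 0;  h_98 = 80;  h_99 = 0;  h_100 = 81
  h_101 = 152;  h_102 = 97;  h_103 = 193;  h_104 = 191;  h_105 = 197;  h_106 = 158
  h_107 = 237;  h_108 = 8;  h_109 = 86;  h_110 = 224;  h_111 = 14;  h_112 = 181
  h_113 = 146;  h_114 = 21;  h_115 = 179;  h_116 = 239;  h_117 = 163;  h_118 = 102
  h_119 = 115;  h_120 = 4;  h_121 = 56;  h_122 = 76;  h_123 = 184;  h_124 = 61
  h_125 = 88;  h_126 = 181;  h_127 = 177;  h_128 = 163;  h_129 = 141;  h_130 = 138
  h_131 = 245;  h_132 = 196;  h_133 = 38;  h_134 = 36;  h_135 = 14;  h_136 = 233
  h_137 = 170;  h_138 = 177;  h_139 = 11;  h_140 = 59;  h_141 = 195;  h_142 = 26
  h_143 = 195;  h_144 = 200;  h_145 = 32;  h_146 = 216;  h_147 = 32;  h_148 = 25
  h_149 = 136;  h_150 = 153;  h_151 = 81;  h_152 = 183;  h_153 = 133;  h_154 = 134
  h_155 = 173;  h_156 = 112;  h_157 = 230;  h_158 = 120;  h_159 = 190;  h_160 = 77
  h_161 = 114;  h_162 = 221;  h_163 = 19;  h_164 = 119;  h_165 = 83;  h_166 = 94
  h_167 = 195;  h_168 = 188;  h_169 = 56
h_170 = 248·56 + 113·188 + 241·195 + 126·94 + 251·83 = 116
h_171 = 248·116 + 113·56 + 241·188 + 126·195 + 251·94 = 56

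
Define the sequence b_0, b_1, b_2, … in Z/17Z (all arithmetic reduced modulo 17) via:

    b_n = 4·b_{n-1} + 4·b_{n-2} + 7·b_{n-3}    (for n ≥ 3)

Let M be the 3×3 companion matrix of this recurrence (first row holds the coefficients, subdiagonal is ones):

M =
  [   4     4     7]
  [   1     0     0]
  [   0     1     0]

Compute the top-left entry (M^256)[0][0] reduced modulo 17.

6

(M^256)[0][0] is the top entry after applying M 256 times to the unit state (1, 0, 0). Equivalently it is h_{258} for the auxiliary sequence (h_n) obeying the same recurrence with h_2 = 1 and h_i = 0 for 0 ≤ i < 2:
h_3 = 4·1 + 4·0 + 7·0 = 4
h_4 = 4·4 + 4·1 + 7·0 = 3
h_5 = 4·3 + 4·4 + 7·1 = 1
h_6 = 4·1 + 4·3 + 7·4 = 10
h_7 = 4·10 + 4·1 + 7·3 = 14
h_8 = 4·14 + 4·10 + 7·1 = 1
Continuing the recurrence:
  h_9 = 11;  h_10 = 10;  h_11 = 6;  h_12 = 5;  h_13 = 12;  h_14 = 8
  h_15 = 13;  h_16 = 15;  h_17 = 15;  h_18 = 7;  h_19 = 6;  h_20 = 4
  h_21 = 4;  h_22 = 6;  h_23 = 0;  h_24 = 1;  h_25 = 12;  h_26 = 1
  h_27 = 8;  h_28 = 1;  h_29 = 9;  h_30 = 11;  h_31 = 2;  h_32 = 13
  h_33 = 1;  h_34 = 2;  h_35 = 1;  h_36 = 2;  h_37 = 9;  h_38 = 0
  h_39 = 16;  h_40 = 8;  h_41 = 11;  h_42 = 1;  h_43 = 2;  h_44 = 4
  h_45 = 14;  h_46 = 1;  h_47 = 3;  h_48 = 12;  h_49 = 16;  h_50 = 14
  h_51 = 0;  h_52 = 15;  h_53 = 5;  h_54 = 12;  h_55 = 3;  h_56 = 10
  h_57 = 0;  h_58 = 10;  h_59 = 8;  h_60 = 4;  h_61 = 16;  h_62 = 0
  h_63 = 7;  h_64 = 4;  h_65 = 10;  h_66 = 3;  h_67 = 12;  h_68 = 11
  h_69 = 11;  h_70 = 2;  h_71 = 10;  h_72 = 6;  h_73 = 10;  h_74 = 15
  h_75 = 6;  h_76 = 1;  h_77 = 14;  h_78 = 0;  h_79 = 12;  h_80 = 10
  h_81 = 3;  h_82 = 0;  h_83 = 14;  h_84 = 9;  h_85 = 7;  h_86 = 9
  h_87 = 8;  h_88 = 15;  h_89 = 2;  h_90 = 5;  h_91 = 14;  h_92 = 5
  h_93 = 9;  h_94 = 1;  h_95 = 7;  h_96 = 10;  h_97 = 7;  h_98 = 15
  h_99 = 5;  h_100 = 10;  h_101 = 12;  h_102 = 4;  h_103 = 15;  h_104 = 7
  h_105 = 14;  h_106 = 2;  h_107 = 11;  h_108 = 14;  h_109 = 12;  h_110 = 11
  h_111 = 3;  h_112 = 4;  h_113 = 3;  h_114 = 15;  h_115 = 15;  h_116 = 5
  h_117 = 15;  h_118 = 15;  h_119 = 2;  h_120 = 3;  h_121 = 6;  h_122 = 16
  h_123 = 7;  h_124 = 15;  h_125 = 13;  h_126 = 8;  h_127 = 2;  h_128 = 12
  h_129 = 10;  h_130 = 0;  h_131 = 5;  h_132 = 5;  h_133 = 6;  h_134 = 11
  h_135 = 1;  h_136 = 5;  h_137 = 16;  h_138 = 6;  h_139 = 4;  h_140 = 16
  h_141 = 3;  h_142 = 2;  h_143 = 13;  h_144 = 13;  h_145 = 16;  h_146 = 3
  h_147 = 14;  h_148 = 10;  h_149 = 15;  h_150 = 11;  h_151 = 4;  h_152 = 12
  h_153 = 5;  h_154 = 11;  h_155 = 12;  h_156 = 8;  h_157 = 4;  h_158 = 13
  h_159 = 5;  h_160 = 15;  h_161 = 1;  h_162 = 14;  h_163 = 12;  h_164 = 9
  h_165 = 12;  h_166 = 15;  h_167 = 1;  h_168 = 12;  h_169 = 4;  h_170 = 3
  h_171 = 10;  h_172 = 12;  h_173 = 7;  h_174 = 10;  h_175 = 16;  h_176 = 0
  h_177 = 15;  h_178 = 2;  h_179 = 0;  h_180 = 11;  h_181 = 7;  h_182 = 4
  h_183 = 2;  h_184 = 5;  h_185 = 5;  h_186 = 3;  h_187 = 16;  h_188 = 9
  h_189 = 2;  h_190 = 3;  h_191 = 15;  h_192 = 1;  h_193 = 0;  h_194 = 7
  h_195 = 1;  h_196 = 15;  h_197 = 11;  h_198 = 9;  h_199 = 15;  h_200 = 3
  h_201 = 16;  h_202 = 11;  h_203 = 10;  h_204 = 9;  h_205 = 0;  h_206 = 4
  h_207 = 11;  h_208 = 9;  h_209 = 6;  h_210 = 1;  h_211 = 6;  h_212 = 2
  h_213 = 5;  h_214 = 2;  h_215 = 8;  h_216 = 7;  h_217 = 6;  h_218 = 6
  h_219 = 12;  h_220 = 12;  h_221 = 2;  h_222 = 4;  h_223 = 6;  h_224 = 3
  h_225 = 13;  h_226 = 4;  h_227 = 4;  h_228 = 4;  h_229 = 9;  h_230 = 12
  h_231 = 10;  h_232 = 15;  h_233 = 14;  h_234 = 16;  h_235 = 4;  h_236 = 8
  h_237 = 7;  h_238 = 3;  h_239 = 11;  h_240 = 3;  h_241 = 9;  h_242 = 6
  h_243 = 13;  h_244 = 3;  h_245 = 4;  h_246 = 0;  h_247 = 3;  h_248 = 6
  h_249 = 2;  h_250 = 2;  h_251 = 7;  h_252 = 16;  h_253 = 4;  h_254 = 10
  h_255 = 15;  h_256 = 9
h_257 = 4·9 + 4·15 + 7·10 = 13
h_258 = 4·13 + 4·9 + 7·15 = 6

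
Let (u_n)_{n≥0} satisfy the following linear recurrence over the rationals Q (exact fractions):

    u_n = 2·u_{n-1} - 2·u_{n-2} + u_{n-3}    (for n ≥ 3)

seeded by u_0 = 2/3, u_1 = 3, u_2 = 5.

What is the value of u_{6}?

u_3 = 2·5 + -2·3 + 1·2/3 = 14/3
u_4 = 2·14/3 + -2·5 + 1·3 = 7/3
u_5 = 2·7/3 + -2·14/3 + 1·5 = 1/3
u_6 = 2·1/3 + -2·7/3 + 1·14/3 = 2/3

2/3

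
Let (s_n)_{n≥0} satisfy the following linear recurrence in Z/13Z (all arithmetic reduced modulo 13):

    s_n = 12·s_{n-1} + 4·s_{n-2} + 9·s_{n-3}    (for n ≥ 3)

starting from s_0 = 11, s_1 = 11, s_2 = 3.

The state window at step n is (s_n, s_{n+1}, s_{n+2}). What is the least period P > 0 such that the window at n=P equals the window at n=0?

549

n=0: window = (11, 11, 3)
n=1: window = (11, 3, 10)
n=2: window = (3, 10, 10)
n=3: window = (10, 10, 5)
n=4: window = (10, 5, 8)
n=5: window = (5, 8, 11)
n=6: window = (8, 11, 1)
n=7: window = (11, 1, 11)
n=8: window = (1, 11, 1)
n=9: window = (11, 1, 0)
n=10: window = (1, 0, 12)
n=11: window = (0, 12, 10)
n=12: window = (12, 10, 12)
n=13: window = (10, 12, 6)
n=14: window = (12, 6, 2)
n=15: window = (6, 2, 0)
n=16: window = (2, 0, 10)
n=17: window = (0, 10, 8)
n=18: window = (10, 8, 6)
n=19: window = (8, 6, 12)
n=20: window = (6, 12, 6)
n=21: window = (12, 6, 5)
n=22: window = (6, 5, 10)
n=23: window = (5, 10, 12)
n=24: window = (10, 12, 8)
n=25: window = (12, 8, 0)
n=26: window = (8, 0, 10)
n=27: window = (0, 10, 10)
n=28: window = (10, 10, 4)
n=29: window = (10, 4, 9)
n=30: window = (4, 9, 6)
n=31: window = (9, 6, 1)
n=32: window = (6, 1, 0)
n=33: window = (1, 0, 6)
n=34: window = (0, 6, 3)
n=35: window = (6, 3, 8)
n=36: window = (3, 8, 6)
n=37: window = (8, 6, 1)
n=38: window = (6, 1, 4)
n=39: window = (1, 4, 2)
n=40: window = (4, 2, 10)
…
n=547: window = (2, 1, 11)
n=548: window = (1, 11, 11)
n=549: window = (11, 11, 3)
window at n=549 equals window at n=0 → period = 549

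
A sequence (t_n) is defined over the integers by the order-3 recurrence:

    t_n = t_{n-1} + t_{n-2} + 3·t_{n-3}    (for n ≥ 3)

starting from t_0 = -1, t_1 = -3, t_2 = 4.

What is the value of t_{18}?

t_3 = 1·4 + 1·-3 + 3·-1 = -2
t_4 = 1·-2 + 1·4 + 3·-3 = -7
t_5 = 1·-7 + 1·-2 + 3·4 = 3
t_6 = 1·3 + 1·-7 + 3·-2 = -10
t_7 = 1·-10 + 1·3 + 3·-7 = -28
t_8 = 1·-28 + 1·-10 + 3·3 = -29
t_9 = 1·-29 + 1·-28 + 3·-10 = -87
t_10 = 1·-87 + 1·-29 + 3·-28 = -200
t_11 = 1·-200 + 1·-87 + 3·-29 = -374
t_12 = 1·-374 + 1·-200 + 3·-87 = -835
t_13 = 1·-835 + 1·-374 + 3·-200 = -1809
t_14 = 1·-1809 + 1·-835 + 3·-374 = -3766
t_15 = 1·-3766 + 1·-1809 + 3·-835 = -8080
t_16 = 1·-8080 + 1·-3766 + 3·-1809 = -17273
t_17 = 1·-17273 + 1·-8080 + 3·-3766 = -36651
t_18 = 1·-36651 + 1·-17273 + 3·-8080 = -78164

-78164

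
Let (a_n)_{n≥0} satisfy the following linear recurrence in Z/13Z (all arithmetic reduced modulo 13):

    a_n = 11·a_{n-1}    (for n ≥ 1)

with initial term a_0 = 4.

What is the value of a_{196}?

a_1 = 11·4 = 5
a_2 = 11·5 = 3
a_3 = 11·3 = 7
a_4 = 11·7 = 12
a_5 = 11·12 = 2
a_6 = 11·2 = 9
a_7 = 11·9 = 8
a_8 = 11·8 = 10
a_9 = 11·10 = 6
a_10 = 11·6 = 1
a_11 = 11·1 = 11
a_12 = 11·11 = 4
(a_12) = (4) = (a_0), so the sequence has period 12.
196 ≡ 4 (mod 12), hence a_196 = a_4 = 12.

12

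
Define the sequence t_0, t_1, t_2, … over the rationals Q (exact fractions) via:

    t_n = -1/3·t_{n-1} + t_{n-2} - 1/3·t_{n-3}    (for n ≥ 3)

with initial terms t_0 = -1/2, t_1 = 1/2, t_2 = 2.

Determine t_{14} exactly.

3020533/177147

t_3 = -1/3·2 + 1·1/2 + -1/3·-1/2 = 0
t_4 = -1/3·0 + 1·2 + -1/3·1/2 = 11/6
t_5 = -1/3·11/6 + 1·0 + -1/3·2 = -23/18
t_6 = -1/3·-23/18 + 1·11/6 + -1/3·0 = 61/27
t_7 = -1/3·61/27 + 1·-23/18 + -1/3·11/6 = -214/81
t_8 = -1/3·-214/81 + 1·61/27 + -1/3·-23/18 = 1733/486
t_9 = -1/3·1733/486 + 1·-214/81 + -1/3·61/27 = -6683/1458
t_10 = -1/3·-6683/1458 + 1·1733/486 + -1/3·-214/81 = 13066/2187
t_11 = -1/3·13066/2187 + 1·-6683/1458 + -1/3·1733/486 = -50938/6561
t_12 = -1/3·-50938/6561 + 1·13066/2187 + -1/3·-6683/1458 = 397211/39366
t_13 = -1/3·397211/39366 + 1·-50938/6561 + -1/3·13066/2187 = -1549283/118098
t_14 = -1/3·-1549283/118098 + 1·397211/39366 + -1/3·-50938/6561 = 3020533/177147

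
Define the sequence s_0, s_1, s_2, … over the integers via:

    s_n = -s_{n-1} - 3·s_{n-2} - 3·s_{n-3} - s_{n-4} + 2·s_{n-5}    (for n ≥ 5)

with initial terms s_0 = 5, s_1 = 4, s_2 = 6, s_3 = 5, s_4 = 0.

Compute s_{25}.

s_5 = -1·0 + -3·5 + -3·6 + -1·4 + 2·5 = -27
s_6 = -1·-27 + -3·0 + -3·5 + -1·6 + 2·4 = 14
s_7 = -1·14 + -3·-27 + -3·0 + -1·5 + 2·6 = 74
s_8 = -1·74 + -3·14 + -3·-27 + -1·0 + 2·5 = -25
s_9 = -1·-25 + -3·74 + -3·14 + -1·-27 + 2·0 = -212
s_10 = -1·-212 + -3·-25 + -3·74 + -1·14 + 2·-27 = -3
s_11 = -1·-3 + -3·-212 + -3·-25 + -1·74 + 2·14 = 668
s_12 = -1·668 + -3·-3 + -3·-212 + -1·-25 + 2·74 = 150
s_13 = -1·150 + -3·668 + -3·-3 + -1·-212 + 2·-25 = -1983
s_14 = -1·-1983 + -3·150 + -3·668 + -1·-3 + 2·-212 = -892
s_15 = -1·-892 + -3·-1983 + -3·150 + -1·668 + 2·-3 = 5717
s_16 = -1·5717 + -3·-892 + -3·-1983 + -1·150 + 2·668 = 4094
s_17 = -1·4094 + -3·5717 + -3·-892 + -1·-1983 + 2·150 = -16286
s_18 = -1·-16286 + -3·4094 + -3·5717 + -1·-892 + 2·-1983 = -16221
s_19 = -1·-16221 + -3·-16286 + -3·4094 + -1·5717 + 2·-892 = 45296
s_20 = -1·45296 + -3·-16221 + -3·-16286 + -1·4094 + 2·5717 = 59565
s_21 = -1·59565 + -3·45296 + -3·-16221 + -1·-16286 + 2·4094 = -122316
s_22 = -1·-122316 + -3·59565 + -3·45296 + -1·-16221 + 2·-16286 = -208618
s_23 = -1·-208618 + -3·-122316 + -3·59565 + -1·45296 + 2·-16221 = 319133
s_24 = -1·319133 + -3·-208618 + -3·-122316 + -1·59565 + 2·45296 = 704696
s_25 = -1·704696 + -3·319133 + -3·-208618 + -1·-122316 + 2·59565 = -794795

-794795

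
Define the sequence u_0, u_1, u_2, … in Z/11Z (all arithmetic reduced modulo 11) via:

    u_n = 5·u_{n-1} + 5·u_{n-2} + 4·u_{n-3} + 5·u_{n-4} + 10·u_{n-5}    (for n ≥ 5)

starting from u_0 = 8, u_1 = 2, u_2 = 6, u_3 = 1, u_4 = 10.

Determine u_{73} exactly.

6

u_5 = 5·10 + 5·1 + 4·6 + 5·2 + 10·8 = 4
u_6 = 5·4 + 5·10 + 4·1 + 5·6 + 10·2 = 3
u_7 = 5·3 + 5·4 + 4·10 + 5·1 + 10·6 = 8
u_8 = 5·8 + 5·3 + 4·4 + 5·10 + 10·1 = 10
u_9 = 5·10 + 5·8 + 4·3 + 5·4 + 10·10 = 2
u_10 = 5·2 + 5·10 + 4·8 + 5·3 + 10·4 = 4
u_11 = 5·4 + 5·2 + 4·10 + 5·8 + 10·3 = 8
u_12 = 5·8 + 5·4 + 4·2 + 5·10 + 10·8 = 0
u_13 = 5·0 + 5·8 + 4·4 + 5·2 + 10·10 = 1
u_14 = 5·1 + 5·0 + 4·8 + 5·4 + 10·2 = 0
u_15 = 5·0 + 5·1 + 4·0 + 5·8 + 10·4 = 8
u_16 = 5·8 + 5·0 + 4·1 + 5·0 + 10·8 = 3
u_17 = 5·3 + 5·8 + 4·0 + 5·1 + 10·0 = 5
u_18 = 5·5 + 5·3 + 4·8 + 5·0 + 10·1 = 5
u_19 = 5·5 + 5·5 + 4·3 + 5·8 + 10·0 = 3
u_20 = 5·3 + 5·5 + 4·5 + 5·3 + 10·8 = 1
u_21 = 5·1 + 5·3 + 4·5 + 5·5 + 10·3 = 7
u_22 = 5·7 + 5·1 + 4·3 + 5·5 + 10·5 = 6
u_23 = 5·6 + 5·7 + 4·1 + 5·3 + 10·5 = 2
u_24 = 5·2 + 5·6 + 4·7 + 5·1 + 10·3 = 4
u_25 = 5·4 + 5·2 + 4·6 + 5·7 + 10·1 = 0
u_26 = 5·0 + 5·4 + 4·2 + 5·6 + 10·7 = 7
u_27 = 5·7 + 5·0 + 4·4 + 5·2 + 10·6 = 0
u_28 = 5·0 + 5·7 + 4·0 + 5·4 + 10·2 = 9
u_29 = 5·9 + 5·0 + 4·7 + 5·0 + 10·4 = 3
u_30 = 5·3 + 5·9 + 4·0 + 5·7 + 10·0 = 7
u_31 = 5·7 + 5·3 + 4·9 + 5·0 + 10·7 = 2
u_32 = 5·2 + 5·7 + 4·3 + 5·9 + 10·0 = 3
u_33 = 5·3 + 5·2 + 4·7 + 5·3 + 10·9 = 4
u_34 = 5·4 + 5·3 + 4·2 + 5·7 + 10·3 = 9
u_35 = 5·9 + 5·4 + 4·3 + 5·2 + 10·7 = 3
u_36 = 5·3 + 5·9 + 4·4 + 5·3 + 10·2 = 1
u_37 = 5·1 + 5·3 + 4·9 + 5·4 + 10·3 = 7
u_38 = 5·7 + 5·1 + 4·3 + 5·9 + 10·4 = 5
u_39 = 5·5 + 5·7 + 4·1 + 5·3 + 10·9 = 4
u_40 = 5·4 + 5·5 + 4·7 + 5·1 + 10·3 = 9
u_41 = 5·9 + 5·4 + 4·5 + 5·7 + 10·1 = 9
u_42 = 5·9 + 5·9 + 4·4 + 5·5 + 10·7 = 3
u_43 = 5·3 + 5·9 + 4·9 + 5·4 + 10·5 = 1
u_44 = 5·1 + 5·3 + 4·9 + 5·9 + 10·4 = 9
u_45 = 5·9 + 5·1 + 4·3 + 5·9 + 10·9 = 10
u_46 = 5·10 + 5·9 + 4·1 + 5·3 + 10·9 = 6
u_47 = 5·6 + 5·10 + 4·9 + 5·1 + 10·3 = 8
u_48 = 5·8 + 5·6 + 4·10 + 5·9 + 10·1 = 0
u_49 = 5·0 + 5·8 + 4·6 + 5·10 + 10·9 = 6
u_50 = 5·6 + 5·0 + 4·8 + 5·6 + 10·10 = 5
u_51 = 5·5 + 5·6 + 4·0 + 5·8 + 10·6 = 1
u_52 = 5·1 + 5·5 + 4·6 + 5·0 + 10·8 = 2
u_53 = 5·2 + 5·1 + 4·5 + 5·6 + 10·0 = 10
u_54 = 5·10 + 5·2 + 4·1 + 5·5 + 10·6 = 6
u_55 = 5·6 + 5·10 + 4·2 + 5·1 + 10·5 = 0
u_56 = 5·0 + 5·6 + 4·10 + 5·2 + 10·1 = 2
u_57 = 5·2 + 5·0 + 4·6 + 5·10 + 10·2 = 5
u_58 = 5·5 + 5·2 + 4·0 + 5·6 + 10·10 = 0
u_59 = 5·0 + 5·5 + 4·2 + 5·0 + 10·6 = 5
u_60 = 5·5 + 5·0 + 4·5 + 5·2 + 10·0 = 0
u_61 = 5·0 + 5·5 + 4·0 + 5·5 + 10·2 = 4
u_62 = 5·4 + 5·0 + 4·5 + 5·0 + 10·5 = 2
u_63 = 5·2 + 5·4 + 4·0 + 5·5 + 10·0 = 0
u_64 = 5·0 + 5·2 + 4·4 + 5·0 + 10·5 = 10
u_65 = 5·10 + 5·0 + 4·2 + 5·4 + 10·0 = 1
u_66 = 5·1 + 5·10 + 4·0 + 5·2 + 10·4 = 6
u_67 = 5·6 + 5·1 + 4·10 + 5·0 + 10·2 = 7
u_68 = 5·7 + 5·6 + 4·1 + 5·10 + 10·0 = 9
u_69 = 5·9 + 5·7 + 4·6 + 5·1 + 10·10 = 0
u_70 = 5·0 + 5·9 + 4·7 + 5·6 + 10·1 = 3
u_71 = 5·3 + 5·0 + 4·9 + 5·7 + 10·6 = 3
u_72 = 5·3 + 5·3 + 4·0 + 5·9 + 10·7 = 2
u_73 = 5·2 + 5·3 + 4·3 + 5·0 + 10·9 = 6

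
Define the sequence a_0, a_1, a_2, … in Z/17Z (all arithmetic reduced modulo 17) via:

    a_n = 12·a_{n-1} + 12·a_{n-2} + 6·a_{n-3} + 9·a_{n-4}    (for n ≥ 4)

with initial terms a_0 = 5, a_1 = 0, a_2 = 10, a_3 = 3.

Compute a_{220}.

8

a_4 = 12·3 + 12·10 + 6·0 + 9·5 = 14
a_5 = 12·14 + 12·3 + 6·10 + 9·0 = 9
a_6 = 12·9 + 12·14 + 6·3 + 9·10 = 10
a_7 = 12·10 + 12·9 + 6·14 + 9·3 = 16
a_8 = 12·16 + 12·10 + 6·9 + 9·14 = 16
a_9 = 12·16 + 12·16 + 6·10 + 9·9 = 15
Continuing the recurrence:
  a_10 = 14;  a_11 = 10;  a_12 = 12;  a_13 = 7;  a_14 = 6;  a_15 = 12
  a_16 = 9;  a_17 = 11;  a_18 = 9;  a_19 = 11;  a_20 = 13;  a_21 = 16
  a_22 = 2;  a_23 = 2;  a_24 = 6;  a_25 = 14;  a_26 = 15;  a_27 = 11
  a_28 = 8;  a_29 = 2;  a_30 = 15;  a_31 = 11;  a_32 = 5;  a_33 = 11
  a_34 = 2;  a_35 = 13;  a_36 = 2;  a_37 = 2;  a_38 = 8;  a_39 = 11
  a_40 = 3;  a_41 = 13;  a_42 = 7;  a_43 = 0;  a_44 = 2;  a_45 = 13
  a_46 = 5;  a_47 = 7;  a_48 = 2;  a_49 = 0;  a_50 = 9;  a_51 = 13
  a_52 = 10;  a_53 = 7;  a_54 = 6;  a_55 = 10;  a_56 = 1;  a_57 = 10
  a_58 = 8;  a_59 = 6;  a_60 = 16;  a_61 = 11;  a_62 = 7;  a_63 = 9
  a_64 = 11;  a_65 = 7;  a_66 = 10;  a_67 = 11;  a_68 = 2;  a_69 = 7
  a_70 = 9;  a_71 = 14;  a_72 = 13;  a_73 = 16;  a_74 = 3;  a_75 = 7
  a_76 = 10;  a_77 = 9;  a_78 = 8;  a_79 = 4;  a_80 = 16;  a_81 = 12
  a_82 = 7;  a_83 = 3;  a_84 = 13;  a_85 = 2;  a_86 = 6;  a_87 = 14
  a_88 = 12;  a_89 = 9;  a_90 = 16;  a_91 = 5;  a_92 = 6;  a_93 = 3
  a_94 = 10;  a_95 = 16;  a_96 = 10;  a_97 = 8;  a_98 = 11;  a_99 = 7
  a_100 = 14;  a_101 = 16;  a_102 = 8;  a_103 = 10;  a_104 = 13;  a_105 = 9
  a_106 = 5;  a_107 = 13;  a_108 = 13;  a_109 = 15;  a_110 = 0;  a_111 = 1
  a_112 = 15;  a_113 = 4;  a_114 = 13;  a_115 = 14;  a_116 = 7;  a_117 = 9
  a_118 = 2;  a_119 = 11;  a_120 = 1;  a_121 = 16;  a_122 = 16;  a_123 = 13
  a_124 = 11;  a_125 = 1;  a_126 = 9;  a_127 = 14;  a_128 = 7;  a_129 = 9
  a_130 = 0;  a_131 = 4;  a_132 = 12;  a_133 = 1;  a_134 = 10;  a_135 = 2
  a_136 = 3;  a_137 = 10;  a_138 = 3;  a_139 = 5;  a_140 = 13;  a_141 = 1
  a_142 = 4;  a_143 = 13;  a_144 = 4;  a_145 = 16;  a_146 = 14;  a_147 = 8
  a_148 = 5;  a_149 = 10;  a_150 = 14;  a_151 = 16;  a_152 = 6;  a_153 = 13
  a_154 = 8;  a_155 = 7;  a_156 = 6;  a_157 = 15;  a_158 = 9;  a_159 = 13
  a_160 = 0;  a_161 = 5;  a_162 = 15;  a_163 = 0;  a_164 = 6;  a_165 = 3
  a_166 = 5;  a_167 = 13;  a_168 = 16;  a_169 = 14;  a_170 = 7;  a_171 = 6
  a_172 = 10;  a_173 = 3;  a_174 = 0;  a_175 = 14;  a_176 = 4;  a_177 = 5
  a_178 = 5;  a_179 = 15;  a_180 = 0;  a_181 = 0;  a_182 = 16;  a_183 = 4
  a_184 = 2;  a_185 = 15;  a_186 = 15;  a_187 = 0;  a_188 = 16;  a_189 = 9
  a_190 = 10;  a_191 = 1;  a_192 = 7;  a_193 = 16;  a_194 = 15;  a_195 = 15
  a_196 = 9;  a_197 = 12;  a_198 = 1;  a_199 = 5;  a_200 = 4;  a_201 = 1
  a_202 = 14;  a_203 = 11;  a_204 = 2;  a_205 = 11;  a_206 = 8;  a_207 = 16
  a_208 = 15;  a_209 = 9;  a_210 = 14;  a_211 = 0;  a_212 = 0;  a_213 = 12
  a_214 = 15;  a_215 = 1;  a_216 = 9;  a_217 = 12;  a_218 = 2
a_219 = 12·2 + 12·12 + 6·9 + 9·1 = 10
a_220 = 12·10 + 12·2 + 6·12 + 9·9 = 8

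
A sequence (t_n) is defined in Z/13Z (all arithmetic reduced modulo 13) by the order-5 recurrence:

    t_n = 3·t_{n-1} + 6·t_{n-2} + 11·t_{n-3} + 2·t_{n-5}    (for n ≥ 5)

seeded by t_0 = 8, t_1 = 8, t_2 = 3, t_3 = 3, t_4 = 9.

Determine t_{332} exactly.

10

t_5 = 3·9 + 6·3 + 11·3 + 0·8 + 2·8 = 3
t_6 = 3·3 + 6·9 + 11·3 + 0·3 + 2·8 = 8
t_7 = 3·8 + 6·3 + 11·9 + 0·3 + 2·3 = 4
t_8 = 3·4 + 6·8 + 11·3 + 0·9 + 2·3 = 8
t_9 = 3·8 + 6·4 + 11·8 + 0·3 + 2·9 = 11
t_10 = 3·11 + 6·8 + 11·4 + 0·8 + 2·3 = 1
Continuing the recurrence:
  t_11 = 4;  t_12 = 4;  t_13 = 11;  t_14 = 6;  t_15 = 0;  t_16 = 9
  t_17 = 10;  t_18 = 2;  t_19 = 8;  t_20 = 3;  t_21 = 6;  t_22 = 1
  t_23 = 11;  t_24 = 4;  t_25 = 4;  t_26 = 0;  t_27 = 5;  t_28 = 3
  t_29 = 8;  t_30 = 1;  t_31 = 6;  t_32 = 5;  t_33 = 3;  t_34 = 4
  t_35 = 9;  t_36 = 5;  t_37 = 6;  t_38 = 10;  t_39 = 12;  t_40 = 11
  t_41 = 4;  t_42 = 1;  t_43 = 12;  t_44 = 6;  t_45 = 6;  t_46 = 12
  t_47 = 10;  t_48 = 10;  t_49 = 0;  t_50 = 0;  t_51 = 4;  t_52 = 6
  t_53 = 10;  t_54 = 6;  t_55 = 1;  t_56 = 1;  t_57 = 9;  t_58 = 12
  t_59 = 9;  t_60 = 5;  t_61 = 8;  t_62 = 2;  t_63 = 3;  t_64 = 10
  t_65 = 2;  t_66 = 11;  t_67 = 3;  t_68 = 12;  t_69 = 0;  t_70 = 5
  t_71 = 0;  t_72 = 10;  t_73 = 5;  t_74 = 10;  t_75 = 11;  t_76 = 5
  t_77 = 3;  t_78 = 1;  t_79 = 5;  t_80 = 11;  t_81 = 6;  t_82 = 2
  t_83 = 9;  t_84 = 11;  t_85 = 1;  t_86 = 11;  t_87 = 8;  t_88 = 2
  t_89 = 2;  t_90 = 4;  t_91 = 3;  t_92 = 6;  t_93 = 6;  t_94 = 0
  t_95 = 6;  t_96 = 12;  t_97 = 6;  t_98 = 12;  t_99 = 9;  t_100 = 8
  t_101 = 0;  t_102 = 3;  t_103 = 4;  t_104 = 9;  t_105 = 9;  t_106 = 8
  t_107 = 1;  t_108 = 2;  t_109 = 1;  t_110 = 5;  t_111 = 7;  t_112 = 12
  t_113 = 7;  t_114 = 3;  t_115 = 11;  t_116 = 12;  t_117 = 3;  t_118 = 8
  t_119 = 11;  t_120 = 6;  t_121 = 1;  t_122 = 10;  t_123 = 1;  t_124 = 5
  t_125 = 0;  t_126 = 4;  t_127 = 9;  t_128 = 1;  t_129 = 7;  t_130 = 9
  t_131 = 10;  t_132 = 10;  t_133 = 9;  t_134 = 3;  t_135 = 9;  t_136 = 8
  t_137 = 1;  t_138 = 12;  t_139 = 6;  t_140 = 2;  t_141 = 8;  t_142 = 0
  t_143 = 3;  t_144 = 5;  t_145 = 11;  t_146 = 8;  t_147 = 2;  t_148 = 12
  t_149 = 3;  t_150 = 8;  t_151 = 8;  t_152 = 5;  t_153 = 6;  t_154 = 12
  t_155 = 0;  t_156 = 11;  t_157 = 6;  t_158 = 5;  t_159 = 1;  t_160 = 8
  t_161 = 3;  t_162 = 2;  t_163 = 5;  t_164 = 10;  t_165 = 7;  t_166 = 12
  t_167 = 10;  t_168 = 7;  t_169 = 12;  t_170 = 7;  t_171 = 12;  t_172 = 9
  t_173 = 8;  t_174 = 0;  t_175 = 5;  t_176 = 10;  t_177 = 0;  t_178 = 1
  t_179 = 9;  t_180 = 4;  t_181 = 6;  t_182 = 11;  t_183 = 11;  t_184 = 1
  t_185 = 3;  t_186 = 5;  t_187 = 1;  t_188 = 10;  t_189 = 2;  t_190 = 5
  t_191 = 4;  t_192 = 1;  t_193 = 11;  t_194 = 9;  t_195 = 10;  t_196 = 5
  t_197 = 7;  t_198 = 1;  t_199 = 1;  t_200 = 2;  t_201 = 7;  t_202 = 6
  t_203 = 6;  t_204 = 3;  t_205 = 11;  t_206 = 1;  t_207 = 10;  t_208 = 0
  t_209 = 12;  t_210 = 12;  t_211 = 6;  t_212 = 8;  t_213 = 10;  t_214 = 12
  t_215 = 0;  t_216 = 12;  t_217 = 2;  t_218 = 7;  t_219 = 7;  t_220 = 7
  t_221 = 8;  t_222 = 4;  t_223 = 8;  t_224 = 7;  t_225 = 10;  t_226 = 7
  t_227 = 10;  t_228 = 3;  t_229 = 4;  t_230 = 4;  t_231 = 5;  t_232 = 12
  t_233 = 12;  t_234 = 2;  t_235 = 10;  t_236 = 2;  t_237 = 8;  t_238 = 1
  t_239 = 12;  t_240 = 7;  t_241 = 4;  t_242 = 7;  t_243 = 7;  t_244 = 1
  t_245 = 6;  t_246 = 5;  t_247 = 11;  t_248 = 0;  t_249 = 6;  t_250 = 8
  t_251 = 5;  t_252 = 8;  t_253 = 12;  t_254 = 8;  t_255 = 5;  t_256 = 10
  t_257 = 8;  t_258 = 7;  t_259 = 0;  t_260 = 10;  t_261 = 10;  t_262 = 2
  t_263 = 8;  t_264 = 3;  t_265 = 8;  t_266 = 7;  t_267 = 2;  t_268 = 9
  t_269 = 5;  t_270 = 3;  t_271 = 9;  t_272 = 0;  t_273 = 1;  t_274 = 8
  t_275 = 10;  t_276 = 3;  t_277 = 1;  t_278 = 3;  t_279 = 12;  t_280 = 7
  t_281 = 2;  t_282 = 0;  t_283 = 4;  t_284 = 6;  t_285 = 4;  t_286 = 5
  t_287 = 1;  t_288 = 7;  t_289 = 3;  t_290 = 5;  t_291 = 3;  t_292 = 9
  t_293 = 10;  t_294 = 6;  t_295 = 5;  t_296 = 11;  t_297 = 4;  t_298 = 10
  t_299 = 5;  t_300 = 12;  t_301 = 3;  t_302 = 1;  t_303 = 4;  t_304 = 9
  t_305 = 8;  t_306 = 11;  t_307 = 0;  t_308 = 6;  t_309 = 1;  t_310 = 3
  t_311 = 12;  t_312 = 0;  t_313 = 0;  t_314 = 4;  t_315 = 5;  t_316 = 11
  t_317 = 3;  t_318 = 0;  t_319 = 4;  t_320 = 3;  t_321 = 3;  t_322 = 12
  t_323 = 9;  t_324 = 10;  t_325 = 1;  t_326 = 12;  t_327 = 7;  t_328 = 5
  t_329 = 1;  t_330 = 8
t_331 = 3·8 + 6·1 + 11·5 + 0·7 + 2·12 = 5
t_332 = 3·5 + 6·8 + 11·1 + 0·5 + 2·7 = 10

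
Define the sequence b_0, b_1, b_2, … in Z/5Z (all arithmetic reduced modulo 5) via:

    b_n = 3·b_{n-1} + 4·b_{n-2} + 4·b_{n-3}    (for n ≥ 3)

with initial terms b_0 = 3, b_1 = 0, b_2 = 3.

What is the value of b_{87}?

b_3 = 3·3 + 4·0 + 4·3 = 1
b_4 = 3·1 + 4·3 + 4·0 = 0
b_5 = 3·0 + 4·1 + 4·3 = 1
b_6 = 3·1 + 4·0 + 4·1 = 2
b_7 = 3·2 + 4·1 + 4·0 = 0
b_8 = 3·0 + 4·2 + 4·1 = 2
b_9 = 3·2 + 4·0 + 4·2 = 4
b_10 = 3·4 + 4·2 + 4·0 = 0
b_11 = 3·0 + 4·4 + 4·2 = 4
b_12 = 3·4 + 4·0 + 4·4 = 3
b_13 = 3·3 + 4·4 + 4·0 = 0
b_14 = 3·0 + 4·3 + 4·4 = 3
(b_12, b_13, b_14) = (3, 0, 3) = (b_0, b_1, b_2), so the sequence has period 12.
87 ≡ 3 (mod 12), hence b_87 = b_3 = 1.

1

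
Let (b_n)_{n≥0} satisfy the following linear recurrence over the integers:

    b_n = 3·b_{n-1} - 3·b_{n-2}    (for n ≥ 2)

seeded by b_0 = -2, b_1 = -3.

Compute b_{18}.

b_2 = 3·-3 + -3·-2 = -3
b_3 = 3·-3 + -3·-3 = 0
b_4 = 3·0 + -3·-3 = 9
b_5 = 3·9 + -3·0 = 27
b_6 = 3·27 + -3·9 = 54
b_7 = 3·54 + -3·27 = 81
b_8 = 3·81 + -3·54 = 81
b_9 = 3·81 + -3·81 = 0
b_10 = 3·0 + -3·81 = -243
b_11 = 3·-243 + -3·0 = -729
b_12 = 3·-729 + -3·-243 = -1458
b_13 = 3·-1458 + -3·-729 = -2187
b_14 = 3·-2187 + -3·-1458 = -2187
b_15 = 3·-2187 + -3·-2187 = 0
b_16 = 3·0 + -3·-2187 = 6561
b_17 = 3·6561 + -3·0 = 19683
b_18 = 3·19683 + -3·6561 = 39366

39366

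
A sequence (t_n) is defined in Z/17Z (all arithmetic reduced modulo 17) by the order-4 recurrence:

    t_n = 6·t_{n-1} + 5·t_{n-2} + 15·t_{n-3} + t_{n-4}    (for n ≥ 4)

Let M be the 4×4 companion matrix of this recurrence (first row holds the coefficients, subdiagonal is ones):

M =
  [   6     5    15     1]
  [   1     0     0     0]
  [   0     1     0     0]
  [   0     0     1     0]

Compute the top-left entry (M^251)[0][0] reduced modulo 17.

(M^251)[0][0] is the top entry after applying M 251 times to the unit state (1, 0, 0, 0). Equivalently it is h_{254} for the auxiliary sequence (h_n) obeying the same recurrence with h_3 = 1 and h_i = 0 for 0 ≤ i < 3:
h_4 = 6·1 + 5·0 + 15·0 + 1·0 = 6
h_5 = 6·6 + 5·1 + 15·0 + 1·0 = 7
h_6 = 6·7 + 5·6 + 15·1 + 1·0 = 2
h_7 = 6·2 + 5·7 + 15·6 + 1·1 = 2
h_8 = 6·2 + 5·2 + 15·7 + 1·6 = 14
h_9 = 6·14 + 5·2 + 15·2 + 1·7 = 12
Continuing the recurrence:
  h_10 = 4;  h_11 = 7;  h_12 = 1;  h_13 = 11;  h_14 = 10;  h_15 = 1
  h_16 = 1;  h_17 = 2;  h_18 = 8;  h_19 = 6;  h_20 = 5;  h_21 = 12
  h_22 = 8;  h_23 = 2;  h_24 = 16;  h_25 = 0;  h_26 = 16;  h_27 = 15
  h_28 = 16;  h_29 = 3;  h_30 = 16;  h_31 = 9;  h_32 = 8;  h_33 = 13
  h_34 = 14;  h_35 = 6;  h_36 = 3;  h_37 = 16;  h_38 = 11;  h_39 = 10
  h_40 = 1;  h_41 = 16;  h_42 = 7;  h_43 = 11;  h_44 = 2;  h_45 = 1
  h_46 = 1;  h_47 = 1;  h_48 = 11;  h_49 = 2;  h_50 = 15;  h_51 = 11
  h_52 = 12;  h_53 = 14;  h_54 = 1;  h_55 = 12;  h_56 = 10;  h_57 = 13
  h_58 = 3;  h_59 = 7;  h_60 = 7;  h_61 = 16;  h_62 = 1;  h_63 = 11
  h_64 = 12;  h_65 = 5;  h_66 = 1;  h_67 = 1;  h_68 = 13;  h_69 = 1
  h_70 = 2;  h_71 = 9;  h_72 = 7;  h_73 = 16;  h_74 = 13;  h_75 = 0
  h_76 = 6;  h_77 = 9;  h_78 = 12;  h_79 = 3;  h_80 = 15;  h_81 = 5
  h_82 = 9;  h_83 = 1;  h_84 = 5;  h_85 = 5;  h_86 = 11;  h_87 = 14
  h_88 = 15;  h_89 = 7;  h_90 = 15;  h_91 = 7;  h_92 = 16;  h_93 = 6
  h_94 = 15;  h_95 = 10;  h_96 = 3;  h_97 = 10;  h_98 = 2;  h_99 = 15
  h_100 = 15;  h_101 = 1;  h_102 = 2;  h_103 = 2;  h_104 = 1;  h_105 = 13
  h_106 = 13;  h_107 = 7;  h_108 = 14;  h_109 = 4;  h_110 = 8;  h_111 = 13
  h_112 = 5;  h_113 = 15;  h_114 = 12;  h_115 = 14;  h_116 = 0;  h_117 = 10
  h_118 = 10;  h_119 = 5;  h_120 = 9;  h_121 = 1;  h_122 = 0;  h_123 = 9
  h_124 = 10;  h_125 = 4;  h_126 = 5;  h_127 = 5;  h_128 = 6;  h_129 = 4
  h_130 = 15;  h_131 = 1;  h_132 = 11;  h_133 = 11;  h_134 = 15;  h_135 = 5
  h_136 = 9;  h_137 = 9;  h_138 = 2;  h_139 = 10;  h_140 = 10;  h_141 = 13
  h_142 = 8;  h_143 = 1;  h_144 = 13;  h_145 = 12;  h_146 = 7;  h_147 = 9
  h_148 = 10;  h_149 = 1;  h_150 = 11;  h_151 = 9;  h_152 = 15;  h_153 = 12
  h_154 = 4;  h_155 = 12;  h_156 = 15;  h_157 = 1;  h_158 = 10;  h_159 = 13
  h_160 = 5;  h_161 = 8;  h_162 = 6;  h_163 = 11;  h_164 = 0;  h_165 = 0
  h_166 = 1;  h_167 = 0;  h_168 = 5;  h_169 = 11;  h_170 = 7;  h_171 = 2
  h_172 = 13;  h_173 = 0;  h_174 = 0;  h_175 = 10;  h_176 = 5;  h_177 = 12
  h_178 = 9;  h_179 = 12;  h_180 = 13;  h_181 = 13;  h_182 = 9;  h_183 = 3
  h_184 = 16;  h_185 = 4;  h_186 = 5;  h_187 = 4;  h_188 = 6;  h_189 = 16
  h_190 = 4;  h_191 = 11;  h_192 = 9;  h_193 = 15;  h_194 = 15;  h_195 = 5
  h_196 = 16;  h_197 = 4;  h_198 = 7;  h_199 = 1;  h_200 = 15;  h_201 = 0
  h_202 = 12;  h_203 = 9;  h_204 = 10;  h_205 = 13;  h_206 = 3;  h_207 = 4
  h_208 = 6;  h_209 = 12;  h_210 = 12;  h_211 = 5;  h_212 = 4;  h_213 = 3
  h_214 = 6;  h_215 = 14;  h_216 = 10;  h_217 = 2;  h_218 = 6;  h_219 = 6
  h_220 = 4;  h_221 = 10;  h_222 = 6;  h_223 = 16;  h_224 = 8;  h_225 = 7
  h_226 = 5;  h_227 = 14;  h_228 = 1;  h_229 = 5;  h_230 = 12;  h_231 = 7
  h_232 = 8;  h_233 = 13;  h_234 = 14;  h_235 = 4;  h_236 = 8;  h_237 = 2
  h_238 = 7;  h_239 = 6;  h_240 = 7;  h_241 = 9;  h_242 = 16;  h_243 = 14
  h_244 = 0;  h_245 = 13;  h_246 = 15;  h_247 = 16;  h_248 = 9;  h_249 = 15
  h_250 = 16;  h_251 = 16;  h_252 = 2
h_253 = 6·2 + 5·16 + 15·16 + 1·15 = 7
h_254 = 6·7 + 5·2 + 15·16 + 1·16 = 2

2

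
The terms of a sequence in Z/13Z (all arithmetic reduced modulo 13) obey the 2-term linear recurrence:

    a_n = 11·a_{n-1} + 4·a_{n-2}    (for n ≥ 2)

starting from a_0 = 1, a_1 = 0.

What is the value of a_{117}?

a_2 = 11·0 + 4·1 = 4
a_3 = 11·4 + 4·0 = 5
a_4 = 11·5 + 4·4 = 6
a_5 = 11·6 + 4·5 = 8
a_6 = 11·8 + 4·6 = 8
a_7 = 11·8 + 4·8 = 3
a_8 = 11·3 + 4·8 = 0
a_9 = 11·0 + 4·3 = 12
a_10 = 11·12 + 4·0 = 2
a_11 = 11·2 + 4·12 = 5
a_12 = 11·5 + 4·2 = 11
a_13 = 11·11 + 4·5 = 11
a_14 = 11·11 + 4·11 = 9
a_15 = 11·9 + 4·11 = 0
a_16 = 11·0 + 4·9 = 10
a_17 = 11·10 + 4·0 = 6
a_18 = 11·6 + 4·10 = 2
a_19 = 11·2 + 4·6 = 7
a_20 = 11·7 + 4·2 = 7
a_21 = 11·7 + 4·7 = 1
a_22 = 11·1 + 4·7 = 0
(a_21, a_22) = (1, 0) = (a_0, a_1), so the sequence has period 21.
117 ≡ 12 (mod 21), hence a_117 = a_12 = 11.

11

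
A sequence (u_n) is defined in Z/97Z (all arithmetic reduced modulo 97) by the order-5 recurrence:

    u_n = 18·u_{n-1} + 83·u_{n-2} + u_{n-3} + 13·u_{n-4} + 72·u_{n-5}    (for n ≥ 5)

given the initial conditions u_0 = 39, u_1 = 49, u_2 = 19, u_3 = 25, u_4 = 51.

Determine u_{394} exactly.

u_5 = 18·51 + 83·25 + 1·19 + 13·49 + 72·39 = 55
u_6 = 18·55 + 83·51 + 1·25 + 13·19 + 72·49 = 2
u_7 = 18·2 + 83·55 + 1·51 + 13·25 + 72·19 = 40
u_8 = 18·40 + 83·2 + 1·55 + 13·51 + 72·25 = 9
u_9 = 18·9 + 83·40 + 1·2 + 13·55 + 72·51 = 14
u_10 = 18·14 + 83·9 + 1·40 + 13·2 + 72·55 = 78
Continuing the recurrence:
  u_11 = 38;  u_12 = 81;  u_13 = 88;  u_14 = 85;  u_15 = 87;  u_16 = 82
  u_17 = 44;  u_18 = 91;  u_19 = 13;  u_20 = 29;  u_21 = 20;  u_22 = 50
  u_23 = 95;  u_24 = 15;  u_25 = 77;  u_26 = 63;  u_27 = 56;  u_28 = 60
  u_29 = 15;  u_30 = 29;  u_31 = 10;  u_32 = 42;  u_33 = 19;  u_34 = 57
  u_35 = 13;  u_36 = 42;  u_37 = 22;  u_38 = 87;  u_39 = 44;  u_40 = 11
  u_41 = 69;  u_42 = 64;  u_43 = 49;  u_44 = 68;  u_45 = 60;  u_46 = 60
  u_47 = 24;  u_48 = 87;  u_49 = 79;  u_50 = 90;  u_51 = 92;  u_52 = 36
  u_53 = 48;  u_54 = 35;  u_55 = 7;  u_56 = 83;  u_57 = 88;  u_58 = 72
  u_59 = 42;  u_60 = 61;  u_61 = 39;  u_62 = 81;  u_63 = 10;  u_64 = 89
  u_65 = 40;  u_66 = 47;  u_67 = 32;  u_68 = 89;  u_69 = 78;  u_70 = 92
  u_71 = 88;  u_72 = 52;  u_73 = 40;  u_74 = 5;  u_75 = 75;  u_76 = 87
  u_77 = 32;  u_78 = 50;  u_79 = 31;  u_80 = 19;  u_81 = 42;  u_82 = 80
  u_83 = 24;  u_84 = 87;  u_85 = 23;  u_86 = 83;  u_87 = 56;  u_88 = 12
  u_89 = 64;  u_90 = 89;  u_91 = 50;  u_92 = 26;  u_93 = 1;  u_94 = 37
  u_95 = 73;  u_96 = 79;  u_97 = 91;  u_98 = 91;  u_99 = 79;  u_100 = 23
  u_101 = 62;  u_102 = 72;  u_103 = 76;  u_104 = 7;  u_105 = 44;  u_106 = 59
  u_107 = 29;  u_108 = 65;  u_109 = 56;  u_110 = 85;  u_111 = 4;  u_112 = 28
  u_113 = 24;  u_114 = 40;  u_115 = 85;  u_116 = 94;  u_117 = 57;  u_118 = 6
  u_119 = 91;  u_120 = 29;  u_121 = 70;  u_122 = 83;  u_123 = 24;  u_124 = 61
  u_125 = 60;  u_126 = 64;  u_127 = 65;  u_128 = 42;  u_129 = 38;  u_130 = 75
  u_131 = 8;  u_132 = 90;  u_133 = 57;  u_134 = 90;  u_135 = 14;  u_136 = 19
  u_137 = 85;  u_138 = 53;  u_139 = 43;  u_140 = 14;  u_141 = 42;  u_142 = 40
  u_143 = 59;  u_144 = 39;  u_145 = 15;  u_146 = 29;  u_147 = 21;  u_148 = 86
  u_149 = 18;  u_150 = 16;  u_151 = 58;  u_152 = 73;  u_153 = 57;  u_154 = 14
  u_155 = 75;  u_156 = 31;  u_157 = 87;  u_158 = 61;  u_159 = 51;  u_160 = 37
  u_161 = 78;  u_162 = 40;  u_163 = 64;  u_164 = 70;  u_165 = 8;  u_166 = 29
  u_167 = 21;  u_168 = 66;  u_169 = 53;  u_170 = 34;  u_171 = 66;  u_172 = 31
  u_173 = 65;  u_174 = 16;  u_175 = 96;  u_176 = 31;  u_177 = 76;  u_178 = 1
  u_179 = 27;  u_180 = 6;  u_181 = 41;  u_182 = 55;  u_183 = 69;  u_184 = 13
  u_185 = 94;  u_186 = 8;  u_187 = 12;  u_188 = 0;  u_189 = 58;  u_190 = 71
  u_191 = 34;  u_192 = 55;  u_193 = 78;  u_194 = 44;  u_195 = 71;  u_196 = 23
  u_197 = 73;  u_198 = 73;  u_199 = 41;  u_200 = 59;  u_201 = 62;  u_202 = 37
  u_203 = 20;  u_204 = 34;  u_205 = 88;  u_206 = 59;  u_207 = 72;  u_208 = 15
  u_209 = 3;  u_210 = 35;  u_211 = 64;  u_212 = 30;  u_213 = 22;  u_214 = 32
  u_215 = 61;  u_216 = 44;  u_217 = 88;  u_218 = 22;  u_219 = 74;  u_220 = 62
  u_221 = 49;  u_222 = 17;  u_223 = 94;  u_224 = 71;  u_225 = 36;  u_226 = 5
  u_227 = 66;  u_228 = 18;  u_229 = 38;  u_230 = 51;  u_231 = 70;  u_232 = 41
  u_233 = 47;  u_234 = 55;  u_235 = 8;  u_236 = 47;  u_237 = 84;  u_238 = 14
  u_239 = 83;  u_240 = 47;  u_241 = 3;  u_242 = 83;  u_243 = 94;  u_244 = 39
  u_245 = 79;  u_246 = 34;  u_247 = 50;  u_248 = 18;  u_249 = 1;  u_250 = 29
  u_251 = 35;  u_252 = 82;  u_253 = 93;  u_254 = 40;  u_255 = 6;  u_256 = 26
  u_257 = 68;  u_258 = 31;  u_259 = 68;  u_260 = 76;  u_261 = 2;  u_262 = 71
  u_263 = 77;  u_264 = 70;  u_265 = 28;  u_266 = 86;  u_267 = 64;  u_268 = 28
  u_269 = 54;  u_270 = 92;  u_271 = 95;  u_272 = 16;  u_273 = 22;  u_274 = 16
  u_275 = 95;  u_276 = 20;  u_277 = 96;  u_278 = 37;  u_279 = 80;  u_280 = 67
  u_281 = 95;  u_282 = 0;  u_283 = 16;  u_284 = 30;  u_285 = 70;  u_286 = 33
  u_287 = 46;  u_288 = 38;  u_289 = 39;  u_290 = 59;  u_291 = 36;  u_292 = 78
  u_293 = 31;  u_294 = 70;  u_295 = 91;  u_296 = 27;  u_297 = 63;  u_298 = 12
  u_299 = 55;  u_300 = 28;  u_301 = 84;  u_302 = 47;  u_303 = 16;  u_304 = 61
  u_305 = 52;  u_306 = 64;  u_307 = 3;  u_308 = 88;  u_309 = 78;  u_310 = 95
  u_311 = 18;  u_312 = 44;  u_313 = 31;  u_314 = 21;  u_315 = 78;  u_316 = 2
  u_317 = 14;  u_318 = 91;  u_319 = 90;  u_320 = 85;  u_321 = 8;  u_322 = 71
  u_323 = 49;  u_324 = 12;  u_325 = 5;  u_326 = 15;  u_327 = 44;  u_328 = 3
  u_329 = 91;  u_330 = 61;  u_331 = 24;  u_332 = 63;  u_333 = 27;  u_334 = 86
  u_335 = 20;  u_336 = 81;  u_337 = 40;  u_338 = 49;  u_339 = 65;  u_340 = 10
  u_341 = 45;  u_342 = 81;  u_343 = 70;  u_344 = 34;  u_345 = 48;  u_346 = 95
  u_347 = 54;  u_348 = 31;  u_349 = 59;  u_350 = 38;  u_351 = 59;  u_352 = 30
  u_353 = 35;  u_354 = 64;  u_355 = 24;  u_356 = 38;  u_357 = 20;  u_358 = 3
  u_359 = 76;  u_360 = 76;  u_361 = 5;  u_362 = 96;  u_363 = 28;  u_364 = 96
  u_365 = 82;  u_366 = 22;  u_367 = 24;  u_368 = 75;  u_369 = 90;  u_370 = 91
  u_371 = 21;  u_372 = 54;  u_373 = 64;  u_374 = 29;  u_375 = 6;  u_376 = 40
  u_377 = 50;  u_378 = 93;  u_379 = 76;  u_380 = 1;  u_381 = 55;  u_382 = 41
  u_383 = 87;  u_384 = 33;  u_385 = 10;  u_386 = 30;  u_387 = 54;  u_388 = 77
  u_389 = 62;  u_390 = 38;  u_391 = 39;  u_392 = 77
u_393 = 18·77 + 83·39 + 1·38 + 13·62 + 72·77 = 50
u_394 = 18·50 + 83·77 + 1·39 + 13·38 + 72·62 = 66

66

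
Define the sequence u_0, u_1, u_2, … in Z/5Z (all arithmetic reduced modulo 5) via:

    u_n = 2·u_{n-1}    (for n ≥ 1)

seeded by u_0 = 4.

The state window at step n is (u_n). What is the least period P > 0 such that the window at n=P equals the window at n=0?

4

n=0: window = (4)
n=1: window = (3)
n=2: window = (1)
n=3: window = (2)
n=4: window = (4)
window at n=4 equals window at n=0 → period = 4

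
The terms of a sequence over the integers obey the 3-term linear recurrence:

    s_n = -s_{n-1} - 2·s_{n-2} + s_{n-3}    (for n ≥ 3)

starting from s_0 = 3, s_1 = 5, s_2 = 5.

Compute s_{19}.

-14638

s_3 = -1·5 + -2·5 + 1·3 = -12
s_4 = -1·-12 + -2·5 + 1·5 = 7
s_5 = -1·7 + -2·-12 + 1·5 = 22
s_6 = -1·22 + -2·7 + 1·-12 = -48
s_7 = -1·-48 + -2·22 + 1·7 = 11
s_8 = -1·11 + -2·-48 + 1·22 = 107
s_9 = -1·107 + -2·11 + 1·-48 = -177
s_10 = -1·-177 + -2·107 + 1·11 = -26
s_11 = -1·-26 + -2·-177 + 1·107 = 487
s_12 = -1·487 + -2·-26 + 1·-177 = -612
s_13 = -1·-612 + -2·487 + 1·-26 = -388
s_14 = -1·-388 + -2·-612 + 1·487 = 2099
s_15 = -1·2099 + -2·-388 + 1·-612 = -1935
s_16 = -1·-1935 + -2·2099 + 1·-388 = -2651
s_17 = -1·-2651 + -2·-1935 + 1·2099 = 8620
s_18 = -1·8620 + -2·-2651 + 1·-1935 = -5253
s_19 = -1·-5253 + -2·8620 + 1·-2651 = -14638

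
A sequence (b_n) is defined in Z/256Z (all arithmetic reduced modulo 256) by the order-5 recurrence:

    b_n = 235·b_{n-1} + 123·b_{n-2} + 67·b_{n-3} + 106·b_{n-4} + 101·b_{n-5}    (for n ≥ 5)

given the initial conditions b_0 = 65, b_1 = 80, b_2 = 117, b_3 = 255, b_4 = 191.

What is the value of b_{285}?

b_5 = 235·191 + 123·255 + 67·117 + 106·80 + 101·65 = 62
b_6 = 235·62 + 123·191 + 67·255 + 106·117 + 101·80 = 110
b_7 = 235·110 + 123·62 + 67·191 + 106·255 + 101·117 = 128
b_8 = 235·128 + 123·110 + 67·62 + 106·191 + 101·255 = 69
b_9 = 235·69 + 123·128 + 67·110 + 106·62 + 101·191 = 168
b_10 = 235·168 + 123·69 + 67·128 + 106·110 + 101·62 = 225
Continuing the recurrence:
  b_11 = 184;  b_12 = 13;  b_13 = 3;  b_14 = 154;  b_15 = 43;  b_16 = 58
  b_17 = 148;  b_18 = 238;  b_19 = 84;  b_20 = 45;  b_21 = 31;  b_22 = 0
  b_23 = 90;  b_24 = 129;  b_25 = 64;  b_26 = 132;  b_27 = 243;  b_28 = 41
  b_29 = 85;  b_30 = 59;  b_31 = 109;  b_32 = 128;  b_33 = 175;  b_34 = 163
  b_35 = 159;  b_36 = 20;  b_37 = 96;  b_38 = 226;  b_39 = 247;  b_40 = 118
  b_41 = 201;  b_42 = 78;  b_43 = 127;  b_44 = 249;  b_45 = 202;  b_46 = 231
  b_47 = 162;  b_48 = 198;  b_49 = 238;  b_50 = 90;  b_51 = 1;  b_52 = 89
  b_53 = 102;  b_54 = 210;  b_55 = 255;  b_56 = 236;  b_57 = 120;  b_58 = 123
  b_59 = 197;  b_60 = 171;  b_61 = 157;  b_62 = 29;  b_63 = 232;  b_64 = 133
  b_65 = 159;  b_66 = 135;  b_67 = 162;  b_68 = 202;  b_69 = 232;  b_70 = 13
  b_71 = 156;  b_72 = 185;  b_73 = 240;  b_74 = 241;  b_75 = 175;  b_76 = 102
  b_77 = 39;  b_78 = 22;  b_79 = 44;  b_80 = 114;  b_81 = 240;  b_82 = 25
  b_83 = 255;  b_84 = 120;  b_85 = 146;  b_86 = 117;  b_87 = 104;  b_88 = 48
  b_89 = 115;  b_90 = 229;  b_91 = 65;  b_92 = 179;  b_93 = 9;  b_94 = 120
  b_95 = 151;  b_96 = 99;  b_97 = 47;  b_98 = 120;  b_99 = 132;  b_100 = 178
  b_101 = 191;  b_102 = 162;  b_103 = 17;  b_104 = 54;  b_105 = 115;  b_106 = 101
  b_107 = 14;  b_108 = 139;  b_109 = 174;  b_110 = 94;  b_111 = 234;  b_112 = 150
  b_113 = 157;  b_114 = 1;  b_115 = 150;  b_116 = 178;  b_117 = 235;  b_118 = 220
  b_119 = 244;  b_120 = 19;  b_121 = 201;  b_122 = 79;  b_123 = 229;  b_124 = 233
  b_125 = 80;  b_126 = 85;  b_127 = 111;  b_128 = 127;  b_129 = 54;  b_130 = 102
  b_131 = 80;  b_132 = 245;  b_133 = 128;  b_134 = 177;  b_135 = 120;  b_136 = 181
  b_137 = 203;  b_138 = 130;  b_139 = 195;  b_140 = 226;  b_141 = 164;  b_142 = 22
  b_143 = 44;  b_144 = 101;  b_145 = 175;  b_146 = 128;  b_147 = 234;  b_148 = 73
  b_149 = 64;  b_150 = 28;  b_151 = 243;  b_152 = 209;  b_153 = 61;  b_154 = 219
  b_155 = 181;  b_156 = 192;  b_157 = 63;  b_158 = 51;  b_159 = 175;  b_160 = 140
  b_161 = 200;  b_162 = 162;  b_163 = 7;  b_164 = 158;  b_165 = 217;  b_166 = 238
  b_167 = 231;  b_168 = 97;  b_169 = 130;  b_170 = 143;  b_171 = 170;  b_172 = 22
  b_173 = 102;  b_174 = 50;  b_175 = 121;  b_176 = 249;  b_177 = 182;  b_178 = 82
  b_179 = 183;  b_180 = 220;  b_181 = 240;  b_182 = 171;  b_183 = 253;  b_184 = 131
  b_185 = 189;  b_186 = 37;  b_187 = 72;  b_188 = 101;  b_189 = 239;  b_190 = 167
  b_191 = 250;  b_192 = 130;  b_193 = 248;  b_194 = 253;  b_195 = 212;  b_196 = 137
  b_197 = 208;  b_198 = 217;  b_199 = 151;  b_200 = 174;  b_201 = 63;  b_202 = 222
  b_203 = 188;  b_204 = 90;  b_205 = 200;  b_206 = 209;  b_207 = 239;  b_208 = 152
  b_209 = 98;  b_210 = 253;  b_211 = 136;  b_212 = 72;  b_213 = 51;  b_214 = 109
  b_215 = 137;  b_216 = 243;  b_217 = 241;  b_218 = 24;  b_219 = 39;  b_220 = 19
  b_221 = 31;  b_222 = 208;  b_223 = 108;  b_224 = 114;  b_225 = 79;  b_226 = 234
  b_227 = 97;  b_228 = 246;  b_229 = 91;  b_230 = 45;  b_231 = 230;  b_232 = 179
  b_233 = 86;  b_234 = 174;  b_235 = 226;  b_236 = 110;  b_237 = 85;  b_238 = 1
  b_239 = 198;  b_240 = 50;  b_241 = 227;  b_242 = 44;  b_243 = 236;  b_244 = 3
  b_245 = 97;  b_246 = 7;  b_247 = 229;  b_248 = 81;  b_249 = 144;  b_250 = 53
  b_251 = 159;  b_252 = 255;  b_253 = 238;  b_254 = 94;  b_255 = 32;  b_256 = 37
  b_257 = 24;  b_258 = 1;  b_259 = 120;  b_260 = 221;  b_261 = 83;  b_262 = 170
  b_263 = 219;  b_264 = 74;  b_265 = 52;  b_266 = 190;  b_267 = 132;  b_268 = 29
  b_269 = 127;  b_270 = 64;  b_271 = 250;  b_272 = 145;  b_273 = 0;  b_274 = 180
  b_275 = 243;  b_276 = 57;  b_277 = 101;  b_278 = 59;  b_279 = 61;  b_280 = 64
  b_281 = 207;  b_282 = 3;  b_283 = 127
b_284 = 235·127 + 123·3 + 67·207 + 106·64 + 101·61 = 196
b_285 = 235·196 + 123·127 + 67·3 + 106·207 + 101·64 = 176

176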